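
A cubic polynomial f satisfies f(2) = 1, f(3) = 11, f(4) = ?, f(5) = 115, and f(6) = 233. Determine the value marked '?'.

On equispaced nodes a degree-3 polynomial has vanishing fourth forward difference, so
  f(2) - 4·f(3) + 6·f(4) - 4·f(5) + f(6) = 0.
Substituting the known values and solving for f(4):
  6·f(4) = 270
  f(4) = 45.

45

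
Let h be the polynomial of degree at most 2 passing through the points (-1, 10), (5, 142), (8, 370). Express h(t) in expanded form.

h(t) = 6t^2 - 2t + 2

Using the Lagrange interpolation formula with nodes -1, 5, 8:
  L_0(t) = (t - 5)(t - 8) / 54
  L_1(t) = (t + 1)(t - 8) / -18
  L_2(t) = (t + 1)(t - 5) / 27
Then h(t) = 10·L_0(t) + 142·L_1(t) + 370·L_2(t).
Expanding and collecting terms gives h(t) = 6t^2 - 2t + 2.
Check: h(-1) = 10. ✓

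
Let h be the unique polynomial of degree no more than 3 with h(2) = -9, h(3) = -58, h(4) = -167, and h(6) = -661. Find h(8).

Using the Lagrange interpolation formula with nodes 2, 3, 4, 6:
  L_0(x) = (x - 3)(x - 4)(x - 6) / -8
  L_1(x) = (x - 2)(x - 4)(x - 6) / 3
  L_2(x) = (x - 2)(x - 3)(x - 6) / -4
  L_3(x) = (x - 2)(x - 3)(x - 4) / 24
Then h(x) = -9·L_0(x) - 58·L_1(x) - 167·L_2(x) - 661·L_3(x).
Expanding and collecting terms gives h(x) = -4x^3 + 6x^2 - 3x + 5.
Evaluating at x = 8: h(8) = -1683.

-1683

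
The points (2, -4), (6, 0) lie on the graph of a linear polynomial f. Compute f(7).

Write f(u) = au + b. Substituting each data point gives a linear system:
  2a + b = -4
  6a + b = 0
Solving the system yields a = 1, b = -6.
So f(u) = u - 6.
Then f(7) = 1.

1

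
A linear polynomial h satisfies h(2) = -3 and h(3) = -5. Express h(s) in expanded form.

Write h(s) = as + b. Substituting each data point gives a linear system:
  2a + b = -3
  3a + b = -5
Solving the system yields a = -2, b = 1.
So h(s) = -2s + 1.
Check: h(2) = -3. ✓

h(s) = -2s + 1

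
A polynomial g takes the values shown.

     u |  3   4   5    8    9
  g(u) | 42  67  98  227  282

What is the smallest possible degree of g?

2

Divided differences on the nodes 3, 4, 5, 8, 9:
  order 0: 42  67  98  227  282
  order 1: 25  31  43  55
  order 2: 3  3  3
  order 3: 0  0
  order 4: 0
The order-2 divided differences are all 3 (nonzero) and every higher order vanishes, so the data lies on a polynomial of degree exactly 2.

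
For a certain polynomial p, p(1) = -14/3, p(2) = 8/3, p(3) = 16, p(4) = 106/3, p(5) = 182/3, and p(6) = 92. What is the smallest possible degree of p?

Forward differences of the values at s = 1, 2, 3, 4, 5, 6:
  p  : -14/3  8/3  16  106/3  182/3  92
  Δ  : 22/3  40/3  58/3  76/3  94/3
  Δ^2: 6  6  6  6
  Δ^3: 0  0  0
  Δ^4: 0  0
  Δ^5: 0
The second differences are constant (6) and nonzero, while all higher differences vanish, so the minimal degree is 2.

2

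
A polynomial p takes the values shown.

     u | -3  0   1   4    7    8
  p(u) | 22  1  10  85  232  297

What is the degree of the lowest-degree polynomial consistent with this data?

Divided differences on the nodes -3, 0, 1, 4, 7, 8:
  order 0: 22  1  10  85  232  297
  order 1: -7  9  25  49  65
  order 2: 4  4  4  4
  order 3: 0  0  0
  order 4: 0  0
  order 5: 0
The order-2 divided differences are all 4 (nonzero) and every higher order vanishes, so the data lies on a polynomial of degree exactly 2.

2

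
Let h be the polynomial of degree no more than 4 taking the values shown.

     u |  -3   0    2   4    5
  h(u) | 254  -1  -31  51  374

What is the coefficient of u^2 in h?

Write h(u) = au^4 + bu^3 + cu^2 + du + e. Substituting each data point gives a linear system:
  81a - 27b + 9c - 3d + e = 254
  e = -1
  16a + 8b + 4c + 2d + e = -31
  256a + 64b + 16c + 4d + e = 51
  625a + 125b + 25c + 5d + e = 374
Solving the system yields a = 2, b = -6, c = -6, d = 5, e = -1.
So h(u) = 2u⁴ - 6u³ - 6u² + 5u - 1.
The coefficient of u^2 is -6.

-6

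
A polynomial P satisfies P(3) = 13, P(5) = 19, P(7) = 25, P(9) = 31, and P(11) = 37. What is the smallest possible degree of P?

Forward differences of the values at t = 3, 5, 7, 9, 11:
  P  : 13  19  25  31  37
  Δ  : 6  6  6  6
  Δ^2: 0  0  0
  Δ^3: 0  0
  Δ^4: 0
The first differences are constant (6) and nonzero, while all higher differences vanish, so the minimal degree is 1.

1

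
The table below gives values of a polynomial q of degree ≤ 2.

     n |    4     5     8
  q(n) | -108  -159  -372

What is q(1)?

Write q(n) = an^2 + bn + c. Substituting each data point gives a linear system:
  16a + 4b + c = -108
  25a + 5b + c = -159
  64a + 8b + c = -372
Solving the system yields a = -5, b = -6, c = -4.
So q(n) = -5n^2 - 6n - 4.
Then q(1) = -15.

-15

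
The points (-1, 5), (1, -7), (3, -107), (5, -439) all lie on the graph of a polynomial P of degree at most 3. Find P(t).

P(t) = -3t^3 - 2t^2 - 3t + 1

Using the Lagrange interpolation formula with nodes -1, 1, 3, 5:
  L_0(t) = (t - 1)(t - 3)(t - 5) / -48
  L_1(t) = (t + 1)(t - 3)(t - 5) / 16
  L_2(t) = (t + 1)(t - 1)(t - 5) / -16
  L_3(t) = (t + 1)(t - 1)(t - 3) / 48
Then P(t) = 5·L_0(t) - 7·L_1(t) - 107·L_2(t) - 439·L_3(t).
Expanding and collecting terms gives P(t) = -3t^3 - 2t^2 - 3t + 1.
Check: P(5) = -439. ✓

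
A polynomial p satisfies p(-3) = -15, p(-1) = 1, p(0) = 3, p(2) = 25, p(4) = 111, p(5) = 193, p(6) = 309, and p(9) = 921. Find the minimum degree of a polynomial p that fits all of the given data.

Divided differences on the nodes -3, -1, 0, 2, 4, 5, 6, 9:
  order 0: -15  1  3  25  111  193  309  921
  order 1: 8  2  11  43  82  116  204
  order 2: -2  3  8  13  17  22
  order 3: 1  1  1  1  1
  order 4: 0  0  0  0
  order 5: 0  0  0
  order 6: 0  0
  order 7: 0
The order-3 divided differences are all 1 (nonzero) and every higher order vanishes, so the data lies on a polynomial of degree exactly 3.

3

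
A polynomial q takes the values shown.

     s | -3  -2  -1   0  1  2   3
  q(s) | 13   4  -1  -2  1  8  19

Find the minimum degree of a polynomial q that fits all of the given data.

2

Forward differences of the values at s = -3, -2, -1, 0, 1, 2, 3:
  q  : 13  4  -1  -2  1  8  19
  Δ  : -9  -5  -1  3  7  11
  Δ^2: 4  4  4  4  4
  Δ^3: 0  0  0  0
  Δ^4: 0  0  0
  Δ^5: 0  0
  Δ^6: 0
The second differences are constant (4) and nonzero, while all higher differences vanish, so the minimal degree is 2.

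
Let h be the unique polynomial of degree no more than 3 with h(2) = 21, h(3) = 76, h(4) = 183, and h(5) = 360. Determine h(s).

Using the Lagrange interpolation formula with nodes 2, 3, 4, 5:
  L_0(s) = (s - 3)(s - 4)(s - 5) / -6
  L_1(s) = (s - 2)(s - 4)(s - 5) / 2
  L_2(s) = (s - 2)(s - 3)(s - 5) / -2
  L_3(s) = (s - 2)(s - 3)(s - 4) / 6
Then h(s) = 21·L_0(s) + 76·L_1(s) + 183·L_2(s) + 360·L_3(s).
Expanding and collecting terms gives h(s) = 3s^3 - s^2 + 3s - 5.
Check: h(3) = 76. ✓

h(s) = 3s^3 - s^2 + 3s - 5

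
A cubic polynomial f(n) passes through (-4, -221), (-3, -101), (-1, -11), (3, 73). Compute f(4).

179

Using the Lagrange interpolation formula with nodes -4, -3, -1, 3:
  L_0(n) = (n + 3)(n + 1)(n - 3) / -21
  L_1(n) = (n + 4)(n + 1)(n - 3) / 12
  L_2(n) = (n + 4)(n + 3)(n - 3) / -24
  L_3(n) = (n + 4)(n + 3)(n + 1) / 168
Then f(n) = -221·L_0(n) - 101·L_1(n) - 11·L_2(n) + 73·L_3(n).
Expanding and collecting terms gives f(n) = 3n^3 - n^2 + 2n - 5.
Evaluating at n = 4: f(4) = 179.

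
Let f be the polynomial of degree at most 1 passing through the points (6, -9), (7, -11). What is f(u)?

f(u) = -2u + 3

Write f(u) = au + b. Substituting each data point gives a linear system:
  6a + b = -9
  7a + b = -11
Solving the system yields a = -2, b = 3.
So f(u) = -2u + 3.
Check: f(6) = -9. ✓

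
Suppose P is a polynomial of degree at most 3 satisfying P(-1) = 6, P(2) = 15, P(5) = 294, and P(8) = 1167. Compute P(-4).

-57

Using the Lagrange interpolation formula with nodes -1, 2, 5, 8:
  L_0(n) = (n - 2)(n - 5)(n - 8) / -162
  L_1(n) = (n + 1)(n - 5)(n - 8) / 54
  L_2(n) = (n + 1)(n - 2)(n - 8) / -54
  L_3(n) = (n + 1)(n - 2)(n - 5) / 162
Then P(n) = 6·L_0(n) + 15·L_1(n) + 294·L_2(n) + 1167·L_3(n).
Expanding and collecting terms gives P(n) = 2n^3 + 3n^2 - 6n - 1.
Evaluating at n = -4: P(-4) = -57.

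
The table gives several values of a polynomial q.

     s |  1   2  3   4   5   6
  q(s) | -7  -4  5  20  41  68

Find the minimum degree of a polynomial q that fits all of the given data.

2

Forward differences of the values at s = 1, 2, 3, 4, 5, 6:
  q  : -7  -4  5  20  41  68
  Δ  : 3  9  15  21  27
  Δ^2: 6  6  6  6
  Δ^3: 0  0  0
  Δ^4: 0  0
  Δ^5: 0
The second differences are constant (6) and nonzero, while all higher differences vanish, so the minimal degree is 2.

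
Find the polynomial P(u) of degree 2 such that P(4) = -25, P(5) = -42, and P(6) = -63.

Write P(u) = au^2 + bu + c. Substituting each data point gives a linear system:
  16a + 4b + c = -25
  25a + 5b + c = -42
  36a + 6b + c = -63
Solving the system yields a = -2, b = 1, c = 3.
So P(u) = -2u^2 + u + 3.
Check: P(4) = -25. ✓

P(u) = -2u^2 + u + 3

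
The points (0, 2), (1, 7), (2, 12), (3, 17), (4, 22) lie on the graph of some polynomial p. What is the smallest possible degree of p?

Forward differences of the values at t = 0, 1, 2, 3, 4:
  p  : 2  7  12  17  22
  Δ  : 5  5  5  5
  Δ^2: 0  0  0
  Δ^3: 0  0
  Δ^4: 0
The first differences are constant (5) and nonzero, while all higher differences vanish, so the minimal degree is 1.

1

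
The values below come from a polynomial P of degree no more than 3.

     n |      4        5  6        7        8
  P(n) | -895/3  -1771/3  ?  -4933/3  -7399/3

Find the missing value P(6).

On equispaced nodes a degree-3 polynomial has vanishing fourth forward difference, so
  P(4) - 4·P(5) + 6·P(6) - 4·P(7) + P(8) = 0.
Substituting the known values and solving for P(6):
  6·P(6) = -6174
  P(6) = -1029.

-1029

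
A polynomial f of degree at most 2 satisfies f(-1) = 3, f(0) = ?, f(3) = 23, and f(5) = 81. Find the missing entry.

-4

The 3 known points determine the degree-2 polynomial uniquely.
Write f(s) = as^2 + bs + c. Substituting each data point gives a linear system:
  a - b + c = 3
  9a + 3b + c = 23
  25a + 5b + c = 81
Solving the system yields a = 4, b = -3, c = -4.
So f(s) = 4s^2 - 3s - 4.
Then f(0) = -4.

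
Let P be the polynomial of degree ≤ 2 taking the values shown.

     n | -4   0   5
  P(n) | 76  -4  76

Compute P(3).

20

Using the Lagrange interpolation formula with nodes -4, 0, 5:
  L_0(n) = n(n - 5) / 36
  L_1(n) = (n + 4)(n - 5) / -20
  L_2(n) = (n + 4)n / 45
Then P(n) = 76·L_0(n) - 4·L_1(n) + 76·L_2(n).
Expanding and collecting terms gives P(n) = 4n^2 - 4n - 4.
Evaluating at n = 3: P(3) = 20.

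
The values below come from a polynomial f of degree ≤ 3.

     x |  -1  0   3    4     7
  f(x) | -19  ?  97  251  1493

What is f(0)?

-5

The 4 known points determine the degree-3 polynomial uniquely.
Write f(x) = ax^3 + bx^2 + cx + d. Substituting each data point gives a linear system:
  -a + b - c + d = -19
  27a + 9b + 3c + d = 97
  64a + 16b + 4c + d = 251
  343a + 49b + 7c + d = 1493
Solving the system yields a = 5, b = -5, c = 4, d = -5.
So f(x) = 5x^3 - 5x^2 + 4x - 5.
Then f(0) = -5.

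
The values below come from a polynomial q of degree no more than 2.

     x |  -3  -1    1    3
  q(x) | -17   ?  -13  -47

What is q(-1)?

-3

The 3 known points determine the degree-2 polynomial uniquely.
Write q(x) = ax^2 + bx + c. Substituting each data point gives a linear system:
  9a - 3b + c = -17
  a + b + c = -13
  9a + 3b + c = -47
Solving the system yields a = -3, b = -5, c = -5.
So q(x) = -3x^2 - 5x - 5.
Then q(-1) = -3.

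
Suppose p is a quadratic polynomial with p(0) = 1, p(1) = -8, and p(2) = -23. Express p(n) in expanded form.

p(n) = -3n^2 - 6n + 1

Write p(n) = an^2 + bn + c. Substituting each data point gives a linear system:
  c = 1
  a + b + c = -8
  4a + 2b + c = -23
Solving the system yields a = -3, b = -6, c = 1.
So p(n) = -3n² - 6n + 1.
Check: p(0) = 1. ✓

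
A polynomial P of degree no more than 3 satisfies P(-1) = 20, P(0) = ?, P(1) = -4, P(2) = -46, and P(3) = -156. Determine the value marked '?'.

On equispaced nodes a degree-3 polynomial has vanishing fourth forward difference, so
  P(-1) - 4·P(0) + 6·P(1) - 4·P(2) + P(3) = 0.
Substituting the known values and solving for P(0):
  -4·P(0) = -24
  P(0) = 6.

6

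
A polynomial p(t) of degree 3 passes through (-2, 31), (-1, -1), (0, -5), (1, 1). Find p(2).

-1

Using the Lagrange interpolation formula with nodes -2, -1, 0, 1:
  L_0(t) = (t + 1)t(t - 1) / -6
  L_1(t) = (t + 2)t(t - 1) / 2
  L_2(t) = (t + 2)(t + 1)(t - 1) / -2
  L_3(t) = (t + 2)(t + 1)t / 6
Then p(t) = 31·L_0(t) - 1·L_1(t) - 5·L_2(t) + 1·L_3(t).
Expanding and collecting terms gives p(t) = -3t³ + 5t² + 4t - 5.
Evaluating at t = 2: p(2) = -1.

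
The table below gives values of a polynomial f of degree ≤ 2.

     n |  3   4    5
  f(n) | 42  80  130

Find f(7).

Using the Lagrange interpolation formula with nodes 3, 4, 5:
  L_0(n) = (n - 4)(n - 5) / 2
  L_1(n) = (n - 3)(n - 5) / -1
  L_2(n) = (n - 3)(n - 4) / 2
Then f(n) = 42·L_0(n) + 80·L_1(n) + 130·L_2(n).
Expanding and collecting terms gives f(n) = 6n^2 - 4n.
Evaluating at n = 7: f(7) = 266.

266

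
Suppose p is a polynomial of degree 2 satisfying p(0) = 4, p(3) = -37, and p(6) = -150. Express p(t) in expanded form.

p(t) = -4t^2 - (5/3)t + 4

Using the Lagrange interpolation formula with nodes 0, 3, 6:
  L_0(t) = (t - 3)(t - 6) / 18
  L_1(t) = t(t - 6) / -9
  L_2(t) = t(t - 3) / 18
Then p(t) = 4·L_0(t) - 37·L_1(t) - 150·L_2(t).
Expanding and collecting terms gives p(t) = -4t^2 - (5/3)t + 4.
Check: p(0) = 4. ✓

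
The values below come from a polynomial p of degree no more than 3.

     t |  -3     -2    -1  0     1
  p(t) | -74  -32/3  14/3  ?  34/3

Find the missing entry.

On equispaced nodes a degree-3 polynomial has vanishing fourth forward difference, so
  p(-3) - 4·p(-2) + 6·p(-1) - 4·p(0) + p(1) = 0.
Substituting the known values and solving for p(0):
  -4·p(0) = -8
  p(0) = 2.

2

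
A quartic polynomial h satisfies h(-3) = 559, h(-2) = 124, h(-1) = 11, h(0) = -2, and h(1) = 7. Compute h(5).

3743

Using the Lagrange interpolation formula with nodes -3, -2, -1, 0, 1:
  L_0(x) = (x + 2)(x + 1)x(x - 1) / 24
  L_1(x) = (x + 3)(x + 1)x(x - 1) / -6
  L_2(x) = (x + 3)(x + 2)x(x - 1) / 4
  L_3(x) = (x + 3)(x + 2)(x + 1)(x - 1) / -6
  L_4(x) = (x + 3)(x + 2)(x + 1)x / 24
Then h(x) = 559·L_0(x) + 124·L_1(x) + 11·L_2(x) - 2·L_3(x) + 7·L_4(x).
Expanding and collecting terms gives h(x) = 6x^4 - x^3 + 5x^2 - x - 2.
Evaluating at x = 5: h(5) = 3743.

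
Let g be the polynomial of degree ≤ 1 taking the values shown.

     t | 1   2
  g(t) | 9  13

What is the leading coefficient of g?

4

Write g(t) = at + b. Substituting each data point gives a linear system:
  a + b = 9
  2a + b = 13
Solving the system yields a = 4, b = 5.
So g(t) = 4t + 5.
The leading coefficient is 4.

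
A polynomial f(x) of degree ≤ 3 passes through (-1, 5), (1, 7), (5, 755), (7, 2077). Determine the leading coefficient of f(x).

6

Write f(x) = ax^3 + bx^2 + cx + d. Substituting each data point gives a linear system:
  -a + b - c + d = 5
  a + b + c + d = 7
  125a + 25b + 5c + d = 755
  343a + 49b + 7c + d = 2077
Solving the system yields a = 6, b = 1, c = -5, d = 5.
So f(x) = 6x³ + x² - 5x + 5.
The leading coefficient is 6.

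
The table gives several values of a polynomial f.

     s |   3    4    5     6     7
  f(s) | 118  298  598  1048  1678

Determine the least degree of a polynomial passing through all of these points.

Forward differences of the values at s = 3, 4, 5, 6, 7:
  f  : 118  298  598  1048  1678
  Δ  : 180  300  450  630
  Δ^2: 120  150  180
  Δ^3: 30  30
  Δ^4: 0
The third differences are constant (30) and nonzero, while all higher differences vanish, so the minimal degree is 3.

3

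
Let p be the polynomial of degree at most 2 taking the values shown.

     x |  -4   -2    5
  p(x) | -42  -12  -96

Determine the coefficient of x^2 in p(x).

-3

Write p(x) = ax^2 + bx + c. Substituting each data point gives a linear system:
  16a - 4b + c = -42
  4a - 2b + c = -12
  25a + 5b + c = -96
Solving the system yields a = -3, b = -3, c = -6.
So p(x) = -3x^2 - 3x - 6.
The leading coefficient is -3.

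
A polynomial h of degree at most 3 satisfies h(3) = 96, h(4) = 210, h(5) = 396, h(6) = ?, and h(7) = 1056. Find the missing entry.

On equispaced nodes a degree-3 polynomial has vanishing fourth forward difference, so
  h(3) - 4·h(4) + 6·h(5) - 4·h(6) + h(7) = 0.
Substituting the known values and solving for h(6):
  -4·h(6) = -2688
  h(6) = 672.

672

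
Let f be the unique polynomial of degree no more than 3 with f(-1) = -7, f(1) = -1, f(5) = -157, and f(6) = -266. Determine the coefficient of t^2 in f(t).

Write f(t) = at^3 + bt^2 + ct + d. Substituting each data point gives a linear system:
  -a + b - c + d = -7
  a + b + c + d = -1
  125a + 25b + 5c + d = -157
  216a + 36b + 6c + d = -266
Solving the system yields a = -1, b = -2, c = 4, d = -2.
So f(t) = -t³ - 2t² + 4t - 2.
The coefficient of t^2 is -2.

-2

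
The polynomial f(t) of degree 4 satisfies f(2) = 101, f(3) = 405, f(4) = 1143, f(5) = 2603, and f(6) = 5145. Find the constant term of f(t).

Write f(t) = at^4 + bt^3 + ct^2 + dt + e. Substituting each data point gives a linear system:
  16a + 8b + 4c + 2d + e = 101
  81a + 27b + 9c + 3d + e = 405
  256a + 64b + 16c + 4d + e = 1143
  625a + 125b + 25c + 5d + e = 2603
  1296a + 216b + 36c + 6d + e = 5145
Solving the system yields a = 3, b = 6, c = -2, d = 5, e = 3.
So f(t) = 3t^4 + 6t^3 - 2t^2 + 5t + 3.
The constant term is 3.

3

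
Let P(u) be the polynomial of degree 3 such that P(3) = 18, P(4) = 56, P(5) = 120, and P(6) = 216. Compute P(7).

Write P(u) = au^3 + bu^2 + cu + d. Substituting each data point gives a linear system:
  27a + 9b + 3c + d = 18
  64a + 16b + 4c + d = 56
  125a + 25b + 5c + d = 120
  216a + 36b + 6c + d = 216
Solving the system yields a = 1, b = 1, c = -6, d = 0.
So P(u) = u^3 + u^2 - 6u.
Then P(7) = 350.

350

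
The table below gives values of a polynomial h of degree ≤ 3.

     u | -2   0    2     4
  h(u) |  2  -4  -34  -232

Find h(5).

Write h(u) = au^3 + bu^2 + cu + d. Substituting each data point gives a linear system:
  -8a + 4b - 2c + d = 2
  d = -4
  8a + 4b + 2c + d = -34
  64a + 16b + 4c + d = -232
Solving the system yields a = -3, b = -3, c = 3, d = -4.
So h(u) = -3u^3 - 3u^2 + 3u - 4.
Then h(5) = -439.

-439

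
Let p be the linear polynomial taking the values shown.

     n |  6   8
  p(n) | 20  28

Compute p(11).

Using the Lagrange interpolation formula with nodes 6, 8:
  L_0(n) = (n - 8) / -2
  L_1(n) = (n - 6) / 2
Then p(n) = 20·L_0(n) + 28·L_1(n).
Expanding and collecting terms gives p(n) = 4n - 4.
Evaluating at n = 11: p(11) = 40.

40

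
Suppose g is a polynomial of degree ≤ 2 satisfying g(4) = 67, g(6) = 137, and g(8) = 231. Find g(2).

Using the Lagrange interpolation formula with nodes 4, 6, 8:
  L_0(s) = (s - 6)(s - 8) / 8
  L_1(s) = (s - 4)(s - 8) / -4
  L_2(s) = (s - 4)(s - 6) / 8
Then g(s) = 67·L_0(s) + 137·L_1(s) + 231·L_2(s).
Expanding and collecting terms gives g(s) = 3s^2 + 5s - 1.
Evaluating at s = 2: g(2) = 21.

21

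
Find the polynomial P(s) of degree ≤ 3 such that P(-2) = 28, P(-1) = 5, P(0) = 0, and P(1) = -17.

P(s) = -5s^3 - 6s^2 - 6s

Write P(s) = as^3 + bs^2 + cs + d. Substituting each data point gives a linear system:
  -8a + 4b - 2c + d = 28
  -a + b - c + d = 5
  d = 0
  a + b + c + d = -17
Solving the system yields a = -5, b = -6, c = -6, d = 0.
So P(s) = -5s³ - 6s² - 6s.
Check: P(-2) = 28. ✓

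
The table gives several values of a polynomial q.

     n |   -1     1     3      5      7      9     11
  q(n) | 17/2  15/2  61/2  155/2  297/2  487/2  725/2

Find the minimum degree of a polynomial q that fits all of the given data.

Forward differences of the values at n = -1, 1, 3, 5, 7, 9, 11:
  q  : 17/2  15/2  61/2  155/2  297/2  487/2  725/2
  Δ  : -1  23  47  71  95  119
  Δ^2: 24  24  24  24  24
  Δ^3: 0  0  0  0
  Δ^4: 0  0  0
  Δ^5: 0  0
  Δ^6: 0
The second differences are constant (24) and nonzero, while all higher differences vanish, so the minimal degree is 2.

2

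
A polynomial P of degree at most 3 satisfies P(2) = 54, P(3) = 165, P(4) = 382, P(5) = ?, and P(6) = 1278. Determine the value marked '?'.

741

The 4 known points determine the degree-3 polynomial uniquely.
Write P(x) = ax^3 + bx^2 + cx + d. Substituting each data point gives a linear system:
  8a + 4b + 2c + d = 54
  27a + 9b + 3c + d = 165
  64a + 16b + 4c + d = 382
  216a + 36b + 6c + d = 1278
Solving the system yields a = 6, b = -1, c = 2, d = 6.
So P(x) = 6x³ - x² + 2x + 6.
Then P(5) = 741.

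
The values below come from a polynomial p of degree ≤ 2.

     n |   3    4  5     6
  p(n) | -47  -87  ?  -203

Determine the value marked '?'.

On equispaced nodes a degree-2 polynomial has vanishing third forward difference, so
  - p(3) + 3·p(4) - 3·p(5) + p(6) = 0.
Substituting the known values and solving for p(5):
  -3·p(5) = 417
  p(5) = -139.

-139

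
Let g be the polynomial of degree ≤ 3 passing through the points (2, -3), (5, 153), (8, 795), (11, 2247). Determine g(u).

Write g(u) = au^3 + bu^2 + cu + d. Substituting each data point gives a linear system:
  8a + 4b + 2c + d = -3
  125a + 25b + 5c + d = 153
  512a + 64b + 8c + d = 795
  1331a + 121b + 11c + d = 2247
Solving the system yields a = 2, b = -3, c = -5, d = 3.
So g(u) = 2u^3 - 3u^2 - 5u + 3.
Check: g(5) = 153. ✓

g(u) = 2u^3 - 3u^2 - 5u + 3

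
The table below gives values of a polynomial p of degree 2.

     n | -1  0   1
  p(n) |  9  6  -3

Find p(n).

p(n) = -3n^2 - 6n + 6

Using the Lagrange interpolation formula with nodes -1, 0, 1:
  L_0(n) = n(n - 1) / 2
  L_1(n) = (n + 1)(n - 1) / -1
  L_2(n) = (n + 1)n / 2
Then p(n) = 9·L_0(n) + 6·L_1(n) - 3·L_2(n).
Expanding and collecting terms gives p(n) = -3n^2 - 6n + 6.
Check: p(0) = 6. ✓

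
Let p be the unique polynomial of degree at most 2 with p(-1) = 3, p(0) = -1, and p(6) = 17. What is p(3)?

Write p(u) = au^2 + bu + c. Substituting each data point gives a linear system:
  a - b + c = 3
  c = -1
  36a + 6b + c = 17
Solving the system yields a = 1, b = -3, c = -1.
So p(u) = u^2 - 3u - 1.
Then p(3) = -1.

-1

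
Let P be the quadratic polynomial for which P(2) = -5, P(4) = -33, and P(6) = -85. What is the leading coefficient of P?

-3

Write P(n) = an^2 + bn + c. Substituting each data point gives a linear system:
  4a + 2b + c = -5
  16a + 4b + c = -33
  36a + 6b + c = -85
Solving the system yields a = -3, b = 4, c = -1.
So P(n) = -3n^2 + 4n - 1.
The leading coefficient is -3.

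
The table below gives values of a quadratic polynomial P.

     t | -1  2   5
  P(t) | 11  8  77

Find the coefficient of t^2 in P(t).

4

Write P(t) = at^2 + bt + c. Substituting each data point gives a linear system:
  a - b + c = 11
  4a + 2b + c = 8
  25a + 5b + c = 77
Solving the system yields a = 4, b = -5, c = 2.
So P(t) = 4t² - 5t + 2.
The leading coefficient is 4.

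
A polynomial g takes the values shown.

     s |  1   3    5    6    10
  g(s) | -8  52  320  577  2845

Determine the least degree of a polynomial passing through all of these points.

Divided differences on the nodes 1, 3, 5, 6, 10:
  order 0: -8  52  320  577  2845
  order 1: 30  134  257  567
  order 2: 26  41  62
  order 3: 3  3
  order 4: 0
The order-3 divided differences are all 3 (nonzero) and every higher order vanishes, so the data lies on a polynomial of degree exactly 3.

3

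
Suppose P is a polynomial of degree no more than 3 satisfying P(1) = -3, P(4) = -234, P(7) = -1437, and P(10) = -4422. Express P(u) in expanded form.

Write P(u) = au^3 + bu^2 + cu + d. Substituting each data point gives a linear system:
  a + b + c + d = -3
  64a + 16b + 4c + d = -234
  343a + 49b + 7c + d = -1437
  1000a + 100b + 10c + d = -4422
Solving the system yields a = -5, b = 6, c = -2, d = -2.
So P(u) = -5u^3 + 6u^2 - 2u - 2.
Check: P(1) = -3. ✓

P(u) = -5u^3 + 6u^2 - 2u - 2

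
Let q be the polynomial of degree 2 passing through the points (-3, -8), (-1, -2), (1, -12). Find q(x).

Write q(x) = ax^2 + bx + c. Substituting each data point gives a linear system:
  9a - 3b + c = -8
  a - b + c = -2
  a + b + c = -12
Solving the system yields a = -2, b = -5, c = -5.
So q(x) = -2x^2 - 5x - 5.
Check: q(1) = -12. ✓

q(x) = -2x^2 - 5x - 5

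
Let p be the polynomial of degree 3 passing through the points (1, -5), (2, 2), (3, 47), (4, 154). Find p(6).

650

Forward differences of the values at t = 1, 2, 3, 4:
  p  : -5  2  47  154
  Δ  : 7  45  107
  Δ^2: 38  62
  Δ^3: 24
The third differences are constant, confirming degree 3.
Interpolating (Newton forward form) and evaluating at t = 6 gives p(6) = 650.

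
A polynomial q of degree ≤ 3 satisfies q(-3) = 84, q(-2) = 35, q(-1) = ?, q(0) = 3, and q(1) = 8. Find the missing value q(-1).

The 4 known points determine the degree-3 polynomial uniquely.
Write q(s) = as^3 + bs^2 + cs + d. Substituting each data point gives a linear system:
  -27a + 9b - 3c + d = 84
  -8a + 4b - 2c + d = 35
  d = 3
  a + b + c + d = 8
Solving the system yields a = -1, b = 6, c = 0, d = 3.
So q(s) = -s^3 + 6s^2 + 3.
Then q(-1) = 10.

10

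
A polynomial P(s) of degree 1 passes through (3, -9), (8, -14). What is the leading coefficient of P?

-1

Write P(s) = as + b. Substituting each data point gives a linear system:
  3a + b = -9
  8a + b = -14
Solving the system yields a = -1, b = -6.
So P(s) = -s - 6.
The leading coefficient is -1.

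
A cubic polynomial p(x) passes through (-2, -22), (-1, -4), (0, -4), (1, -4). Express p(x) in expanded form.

Write p(x) = ax^3 + bx^2 + cx + d. Substituting each data point gives a linear system:
  -8a + 4b - 2c + d = -22
  -a + b - c + d = -4
  d = -4
  a + b + c + d = -4
Solving the system yields a = 3, b = 0, c = -3, d = -4.
So p(x) = 3x^3 - 3x - 4.
Check: p(-1) = -4. ✓

p(x) = 3x^3 - 3x - 4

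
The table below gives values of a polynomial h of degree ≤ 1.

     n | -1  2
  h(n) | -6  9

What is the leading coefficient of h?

Write h(n) = an + b. Substituting each data point gives a linear system:
  -a + b = -6
  2a + b = 9
Solving the system yields a = 5, b = -1.
So h(n) = 5n - 1.
The leading coefficient is 5.

5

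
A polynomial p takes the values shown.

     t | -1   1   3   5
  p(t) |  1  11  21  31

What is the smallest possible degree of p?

Forward differences of the values at t = -1, 1, 3, 5:
  p  : 1  11  21  31
  Δ  : 10  10  10
  Δ^2: 0  0
  Δ^3: 0
The first differences are constant (10) and nonzero, while all higher differences vanish, so the minimal degree is 1.

1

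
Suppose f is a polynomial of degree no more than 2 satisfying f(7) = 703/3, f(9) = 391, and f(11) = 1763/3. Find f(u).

Write f(u) = au^2 + bu + c. Substituting each data point gives a linear system:
  49a + 7b + c = 703/3
  81a + 9b + c = 391
  121a + 11b + c = 1763/3
Solving the system yields a = 5, b = -5/3, c = 1.
So f(u) = 5u^2 - (5/3)u + 1.
Check: f(11) = 1763/3. ✓

f(u) = 5u^2 - (5/3)u + 1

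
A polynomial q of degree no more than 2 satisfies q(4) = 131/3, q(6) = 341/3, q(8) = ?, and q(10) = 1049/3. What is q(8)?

647/3

The 3 known points determine the degree-2 polynomial uniquely.
Write q(t) = at^2 + bt + c. Substituting each data point gives a linear system:
  16a + 4b + c = 131/3
  36a + 6b + c = 341/3
  100a + 10b + c = 1049/3
Solving the system yields a = 4, b = -5, c = -1/3.
So q(t) = 4t² - 5t - 1/3.
Then q(8) = 647/3.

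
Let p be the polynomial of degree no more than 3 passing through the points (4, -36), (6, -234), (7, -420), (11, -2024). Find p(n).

Using the Lagrange interpolation formula with nodes 4, 6, 7, 11:
  L_0(n) = (n - 6)(n - 7)(n - 11) / -42
  L_1(n) = (n - 4)(n - 7)(n - 11) / 10
  L_2(n) = (n - 4)(n - 6)(n - 11) / -12
  L_3(n) = (n - 4)(n - 6)(n - 7) / 140
Then p(n) = -36·L_0(n) - 234·L_1(n) - 420·L_2(n) - 2024·L_3(n).
Expanding and collecting terms gives p(n) = -2n^3 + 5n^2 + 3n.
Check: p(7) = -420. ✓

p(n) = -2n^3 + 5n^2 + 3n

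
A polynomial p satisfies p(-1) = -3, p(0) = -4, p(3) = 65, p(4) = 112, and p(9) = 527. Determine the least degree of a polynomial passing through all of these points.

Divided differences on the nodes -1, 0, 3, 4, 9:
  order 0: -3  -4  65  112  527
  order 1: -1  23  47  83
  order 2: 6  6  6
  order 3: 0  0
  order 4: 0
The order-2 divided differences are all 6 (nonzero) and every higher order vanishes, so the data lies on a polynomial of degree exactly 2.

2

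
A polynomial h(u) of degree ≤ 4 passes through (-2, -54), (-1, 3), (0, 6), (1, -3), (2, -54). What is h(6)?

Write h(u) = au^4 + bu^3 + cu^2 + du + e. Substituting each data point gives a linear system:
  16a - 8b + 4c - 2d + e = -54
  a - b + c - d + e = 3
  e = 6
  a + b + c + d + e = -3
  16a + 8b + 4c + 2d + e = -54
Solving the system yields a = -3, b = 1, c = -3, d = -4, e = 6.
So h(u) = -3u^4 + u^3 - 3u^2 - 4u + 6.
Then h(6) = -3798.

-3798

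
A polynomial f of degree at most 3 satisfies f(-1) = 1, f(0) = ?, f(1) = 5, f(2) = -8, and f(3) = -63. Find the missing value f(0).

0

On equispaced nodes a degree-3 polynomial has vanishing fourth forward difference, so
  f(-1) - 4·f(0) + 6·f(1) - 4·f(2) + f(3) = 0.
Substituting the known values and solving for f(0):
  -4·f(0) = 0
  f(0) = 0.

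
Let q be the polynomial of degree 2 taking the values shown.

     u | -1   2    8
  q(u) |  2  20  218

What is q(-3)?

20

Write q(u) = au^2 + bu + c. Substituting each data point gives a linear system:
  a - b + c = 2
  4a + 2b + c = 20
  64a + 8b + c = 218
Solving the system yields a = 3, b = 3, c = 2.
So q(u) = 3u^2 + 3u + 2.
Then q(-3) = 20.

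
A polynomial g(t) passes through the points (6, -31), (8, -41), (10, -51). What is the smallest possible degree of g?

Divided differences on the nodes 6, 8, 10:
  order 0: -31  -41  -51
  order 1: -5  -5
  order 2: 0
The order-1 divided differences are all -5 (nonzero) and every higher order vanishes, so the data lies on a polynomial of degree exactly 1.

1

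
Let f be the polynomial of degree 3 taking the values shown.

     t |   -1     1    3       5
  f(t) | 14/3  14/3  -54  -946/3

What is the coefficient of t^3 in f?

Write f(t) = at^3 + bt^2 + ct + d. Substituting each data point gives a linear system:
  -a + b - c + d = 14/3
  a + b + c + d = 14/3
  27a + 9b + 3c + d = -54
  125a + 25b + 5c + d = -946/3
Solving the system yields a = -3, b = 5/3, c = 3, d = 3.
So f(t) = -3t³ + (5/3)t² + 3t + 3.
The leading coefficient is -3.

-3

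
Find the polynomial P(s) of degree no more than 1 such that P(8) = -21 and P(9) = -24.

P(s) = -3s + 3

Write P(s) = as + b. Substituting each data point gives a linear system:
  8a + b = -21
  9a + b = -24
Solving the system yields a = -3, b = 3.
So P(s) = -3s + 3.
Check: P(8) = -21. ✓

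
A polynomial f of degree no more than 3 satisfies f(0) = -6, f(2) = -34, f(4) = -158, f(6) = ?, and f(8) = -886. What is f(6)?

-426

On equispaced nodes a degree-3 polynomial has vanishing fourth forward difference, so
  f(0) - 4·f(2) + 6·f(4) - 4·f(6) + f(8) = 0.
Substituting the known values and solving for f(6):
  -4·f(6) = 1704
  f(6) = -426.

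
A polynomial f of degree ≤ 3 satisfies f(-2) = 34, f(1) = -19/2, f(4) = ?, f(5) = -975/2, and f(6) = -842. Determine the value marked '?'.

-251

The 4 known points determine the degree-3 polynomial uniquely.
Write f(u) = au^3 + bu^2 + cu + d. Substituting each data point gives a linear system:
  -8a + 4b - 2c + d = 34
  a + b + c + d = -19/2
  125a + 25b + 5c + d = -975/2
  216a + 36b + 6c + d = -842
Solving the system yields a = -4, b = 1, c = -3/2, d = -5.
So f(u) = -4u^3 + u^2 - (3/2)u - 5.
Then f(4) = -251.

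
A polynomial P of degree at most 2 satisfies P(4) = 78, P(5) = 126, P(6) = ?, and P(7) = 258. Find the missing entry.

The 3 known points determine the degree-2 polynomial uniquely.
Write P(t) = at^2 + bt + c. Substituting each data point gives a linear system:
  16a + 4b + c = 78
  25a + 5b + c = 126
  49a + 7b + c = 258
Solving the system yields a = 6, b = -6, c = 6.
So P(t) = 6t^2 - 6t + 6.
Then P(6) = 186.

186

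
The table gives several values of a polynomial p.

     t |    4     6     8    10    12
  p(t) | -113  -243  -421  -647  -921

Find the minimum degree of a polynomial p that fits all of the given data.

2

Forward differences of the values at t = 4, 6, 8, 10, 12:
  p  : -113  -243  -421  -647  -921
  Δ  : -130  -178  -226  -274
  Δ^2: -48  -48  -48
  Δ^3: 0  0
  Δ^4: 0
The second differences are constant (-48) and nonzero, while all higher differences vanish, so the minimal degree is 2.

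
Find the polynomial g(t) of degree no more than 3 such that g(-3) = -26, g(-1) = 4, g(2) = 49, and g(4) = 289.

Write g(t) = at^3 + bt^2 + ct + d. Substituting each data point gives a linear system:
  -27a + 9b - 3c + d = -26
  -a + b - c + d = 4
  8a + 4b + 2c + d = 49
  64a + 16b + 4c + d = 289
Solving the system yields a = 3, b = 6, c = 0, d = 1.
So g(t) = 3t³ + 6t² + 1.
Check: g(2) = 49. ✓

g(t) = 3t^3 + 6t^2 + 1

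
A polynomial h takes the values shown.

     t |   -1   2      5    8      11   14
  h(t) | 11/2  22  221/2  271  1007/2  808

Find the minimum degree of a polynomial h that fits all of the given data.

Forward differences of the values at t = -1, 2, 5, 8, 11, 14:
  h  : 11/2  22  221/2  271  1007/2  808
  Δ  : 33/2  177/2  321/2  465/2  609/2
  Δ^2: 72  72  72  72
  Δ^3: 0  0  0
  Δ^4: 0  0
  Δ^5: 0
The second differences are constant (72) and nonzero, while all higher differences vanish, so the minimal degree is 2.

2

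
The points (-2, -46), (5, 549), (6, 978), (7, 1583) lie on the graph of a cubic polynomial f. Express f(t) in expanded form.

f(t) = 5t^3 - 2t^2 - 4t - 6

Write f(t) = at^3 + bt^2 + ct + d. Substituting each data point gives a linear system:
  -8a + 4b - 2c + d = -46
  125a + 25b + 5c + d = 549
  216a + 36b + 6c + d = 978
  343a + 49b + 7c + d = 1583
Solving the system yields a = 5, b = -2, c = -4, d = -6.
So f(t) = 5t^3 - 2t^2 - 4t - 6.
Check: f(6) = 978. ✓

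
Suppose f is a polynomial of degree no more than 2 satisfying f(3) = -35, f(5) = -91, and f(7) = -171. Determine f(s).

f(s) = -3s^2 - 4s + 4

Write f(s) = as^2 + bs + c. Substituting each data point gives a linear system:
  9a + 3b + c = -35
  25a + 5b + c = -91
  49a + 7b + c = -171
Solving the system yields a = -3, b = -4, c = 4.
So f(s) = -3s^2 - 4s + 4.
Check: f(5) = -91. ✓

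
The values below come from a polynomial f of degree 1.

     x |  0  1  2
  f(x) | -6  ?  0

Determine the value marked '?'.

-3

On equispaced nodes a degree-1 polynomial has vanishing second forward difference, so
  f(0) - 2·f(1) + f(2) = 0.
Substituting the known values and solving for f(1):
  -2·f(1) = 6
  f(1) = -3.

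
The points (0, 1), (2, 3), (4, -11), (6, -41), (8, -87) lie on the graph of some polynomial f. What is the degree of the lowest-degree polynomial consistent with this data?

2

Forward differences of the values at s = 0, 2, 4, 6, 8:
  f  : 1  3  -11  -41  -87
  Δ  : 2  -14  -30  -46
  Δ^2: -16  -16  -16
  Δ^3: 0  0
  Δ^4: 0
The second differences are constant (-16) and nonzero, while all higher differences vanish, so the minimal degree is 2.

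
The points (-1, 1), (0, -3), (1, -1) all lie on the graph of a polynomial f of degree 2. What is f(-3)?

27

Using the Lagrange interpolation formula with nodes -1, 0, 1:
  L_0(n) = n(n - 1) / 2
  L_1(n) = (n + 1)(n - 1) / -1
  L_2(n) = (n + 1)n / 2
Then f(n) = 1·L_0(n) - 3·L_1(n) - 1·L_2(n).
Expanding and collecting terms gives f(n) = 3n^2 - n - 3.
Evaluating at n = -3: f(-3) = 27.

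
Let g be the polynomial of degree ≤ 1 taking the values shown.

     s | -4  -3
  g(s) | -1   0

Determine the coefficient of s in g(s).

1

Write g(s) = as + b. Substituting each data point gives a linear system:
  -4a + b = -1
  -3a + b = 0
Solving the system yields a = 1, b = 3.
So g(s) = s + 3.
The leading coefficient is 1.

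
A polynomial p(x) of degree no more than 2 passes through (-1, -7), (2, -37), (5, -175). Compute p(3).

-71

Using the Lagrange interpolation formula with nodes -1, 2, 5:
  L_0(x) = (x - 2)(x - 5) / 18
  L_1(x) = (x + 1)(x - 5) / -9
  L_2(x) = (x + 1)(x - 2) / 18
Then p(x) = -7·L_0(x) - 37·L_1(x) - 175·L_2(x).
Expanding and collecting terms gives p(x) = -6x^2 - 4x - 5.
Evaluating at x = 3: p(3) = -71.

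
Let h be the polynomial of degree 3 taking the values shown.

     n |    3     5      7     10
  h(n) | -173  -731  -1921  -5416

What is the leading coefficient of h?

-5

Write h(n) = an^3 + bn^2 + cn + d. Substituting each data point gives a linear system:
  27a + 9b + 3c + d = -173
  125a + 25b + 5c + d = -731
  343a + 49b + 7c + d = -1921
  1000a + 100b + 10c + d = -5416
Solving the system yields a = -5, b = -4, c = -2, d = 4.
So h(n) = -5n^3 - 4n^2 - 2n + 4.
The leading coefficient is -5.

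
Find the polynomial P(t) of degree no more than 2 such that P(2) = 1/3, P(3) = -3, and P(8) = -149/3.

Write P(t) = at^2 + bt + c. Substituting each data point gives a linear system:
  4a + 2b + c = 1/3
  9a + 3b + c = -3
  64a + 8b + c = -149/3
Solving the system yields a = -1, b = 5/3, c = 1.
So P(t) = -t^2 + (5/3)t + 1.
Check: P(3) = -3. ✓

P(t) = -t^2 + (5/3)t + 1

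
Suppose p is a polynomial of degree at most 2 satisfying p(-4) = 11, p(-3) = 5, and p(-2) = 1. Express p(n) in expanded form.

Write p(n) = an^2 + bn + c. Substituting each data point gives a linear system:
  16a - 4b + c = 11
  9a - 3b + c = 5
  4a - 2b + c = 1
Solving the system yields a = 1, b = 1, c = -1.
So p(n) = n^2 + n - 1.
Check: p(-2) = 1. ✓

p(n) = n^2 + n - 1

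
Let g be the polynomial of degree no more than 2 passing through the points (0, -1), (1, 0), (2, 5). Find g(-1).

2

Using the Lagrange interpolation formula with nodes 0, 1, 2:
  L_0(u) = (u - 1)(u - 2) / 2
  L_1(u) = u(u - 2) / -1
  L_2(u) = u(u - 1) / 2
Then g(u) = -1·L_0(u) + 0·L_1(u) + 5·L_2(u).
Expanding and collecting terms gives g(u) = 2u² - u - 1.
Evaluating at u = -1: g(-1) = 2.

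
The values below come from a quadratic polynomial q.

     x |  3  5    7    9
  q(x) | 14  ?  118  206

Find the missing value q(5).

54

On equispaced nodes a degree-2 polynomial has vanishing third forward difference, so
  - q(3) + 3·q(5) - 3·q(7) + q(9) = 0.
Substituting the known values and solving for q(5):
  3·q(5) = 162
  q(5) = 54.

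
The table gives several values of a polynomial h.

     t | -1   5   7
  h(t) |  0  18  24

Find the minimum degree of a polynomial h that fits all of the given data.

Divided differences on the nodes -1, 5, 7:
  order 0: 0  18  24
  order 1: 3  3
  order 2: 0
The order-1 divided differences are all 3 (nonzero) and every higher order vanishes, so the data lies on a polynomial of degree exactly 1.

1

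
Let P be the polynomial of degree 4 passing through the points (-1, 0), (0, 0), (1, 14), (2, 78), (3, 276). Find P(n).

Using the Lagrange interpolation formula with nodes -1, 0, 1, 2, 3:
  L_0(n) = n(n - 1)(n - 2)(n - 3) / 24
  L_1(n) = (n + 1)(n - 1)(n - 2)(n - 3) / -6
  L_2(n) = (n + 1)n(n - 2)(n - 3) / 4
  L_3(n) = (n + 1)n(n - 1)(n - 3) / -6
  L_4(n) = (n + 1)n(n - 1)(n - 2) / 24
Then P(n) = 0·L_0(n) + 0·L_1(n) + 14·L_2(n) + 78·L_3(n) + 276·L_4(n).
Expanding and collecting terms gives P(n) = 2n^4 + 2n^3 + 5n^2 + 5n.
Check: P(0) = 0. ✓

P(n) = 2n^4 + 2n^3 + 5n^2 + 5n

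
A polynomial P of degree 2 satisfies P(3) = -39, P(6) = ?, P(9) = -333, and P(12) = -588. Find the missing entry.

-150

The 3 known points determine the degree-2 polynomial uniquely.
Write P(n) = an^2 + bn + c. Substituting each data point gives a linear system:
  9a + 3b + c = -39
  81a + 9b + c = -333
  144a + 12b + c = -588
Solving the system yields a = -4, b = -1, c = 0.
So P(n) = -4n² - n.
Then P(6) = -150.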